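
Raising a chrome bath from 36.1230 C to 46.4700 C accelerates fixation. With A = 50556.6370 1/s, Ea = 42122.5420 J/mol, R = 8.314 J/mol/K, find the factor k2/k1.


T1 = 36.1230 + 273.15 = 309.2730 K; T2 = 46.4700 + 273.15 = 319.6200 K
k1 = A * exp(-Ea/(R*T1)) = 50556.6370 * exp(-42122.5420/(8.314*309.2730)) = 0.00388363 1/s
k2 = A * exp(-Ea/(R*T2)) = 50556.6370 * exp(-42122.5420/(8.314*319.6200)) = 0.00660017 1/s
k2/k1 = 0.00660017 / 0.00388363 = 1.6995


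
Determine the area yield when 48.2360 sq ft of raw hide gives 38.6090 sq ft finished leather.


Formula: Yield = finished / raw * 100
Substituting: Yield = 38.6090 / 48.2360 * 100
Result: 80.0419 %


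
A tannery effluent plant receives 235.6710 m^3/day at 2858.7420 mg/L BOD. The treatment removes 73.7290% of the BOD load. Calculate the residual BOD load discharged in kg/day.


Load_in = volume * conc / 1000 = 235.6710 * 2858.7420 / 1000 = 673.7226 kg/day
Removed = Load_in * eff / 100 = 673.7226 * 73.7290 / 100 = 496.7289 kg/day
Load_out = Load_in - Removed = 673.7226 - 496.7289 = 176.9937 kg/day


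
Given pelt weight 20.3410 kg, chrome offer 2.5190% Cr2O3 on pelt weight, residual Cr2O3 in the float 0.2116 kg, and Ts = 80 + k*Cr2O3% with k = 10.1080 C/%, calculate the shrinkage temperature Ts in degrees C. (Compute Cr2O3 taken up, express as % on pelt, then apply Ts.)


Offered = pelt * offer_pct / 100 = 20.3410 * 2.5190 / 100 = 0.5124 kg
Uptake = offered - residual = 0.5124 - 0.2116 = 0.3008 kg
Cr2O3% on pelt = uptake / pelt * 100 = 0.3008 / 20.3410 * 100 = 1.4787 %
Ts = 80 + k * Cr2O3% = 80 + 10.1080 * 1.4787 = 94.9471 C


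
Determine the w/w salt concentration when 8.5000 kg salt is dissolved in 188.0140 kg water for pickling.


Formula: Conc = salt / (water + salt) * 100
Substituting: Conc = 8.5000 / (188.0140 + 8.5000) * 100
Result: 4.3254 %


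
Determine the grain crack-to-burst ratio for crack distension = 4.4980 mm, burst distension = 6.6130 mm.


Formula: Ratio = crack / burst
Substituting: Ratio = 4.4980 / 6.6130
Result: 0.6802


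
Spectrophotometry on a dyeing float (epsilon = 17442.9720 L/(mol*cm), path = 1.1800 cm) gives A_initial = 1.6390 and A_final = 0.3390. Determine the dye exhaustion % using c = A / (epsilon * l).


c_initial = A_i / (epsilon * l) = 1.6390 / (17442.9720 * 1.1800) = 7.9630e-05 mol/L
c_final = A_f / (epsilon * l) = 0.3390 / (17442.9720 * 1.1800) = 1.6470e-05 mol/L
Exhaustion = (c_initial - c_final) / c_initial * 100 = (7.9630e-05 - 1.6470e-05) / 7.9630e-05 * 100 = 79.3167 %


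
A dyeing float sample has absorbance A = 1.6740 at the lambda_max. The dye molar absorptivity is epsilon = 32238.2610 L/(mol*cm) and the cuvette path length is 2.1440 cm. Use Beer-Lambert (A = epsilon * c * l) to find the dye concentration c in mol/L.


Formula: c = A / (epsilon * l)
Substituting: c = 1.6740 / (32238.2610 * 2.1440)
Result: 2.4219e-05 mol/L


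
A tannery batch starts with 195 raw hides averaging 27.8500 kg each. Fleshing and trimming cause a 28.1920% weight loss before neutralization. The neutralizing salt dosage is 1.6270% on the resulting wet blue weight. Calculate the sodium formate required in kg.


Total_raw = N * avg_wt = 195 * 27.8500 = 5430.7500 kg
Substrate = Total_raw * (1 - loss/100) = 5430.7500 * (1 - 28.1920/100) = 3899.7130 kg
Neutralizer = Substrate * pct / 100 = 3899.7130 * 1.6270 / 100 = 63.4483 kg


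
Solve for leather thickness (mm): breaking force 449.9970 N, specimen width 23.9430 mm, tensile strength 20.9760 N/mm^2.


Formula: t = F / (TS * w)
Substituting: t = 449.9970 / (20.9760 * 23.9430)
Result: 0.8960 mm


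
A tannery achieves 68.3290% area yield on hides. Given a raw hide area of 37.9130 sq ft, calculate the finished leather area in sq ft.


Formula: finished = raw * yield / 100
Substituting: finished = 37.9130 * 68.3290 / 100
Result: 25.9056 sq ft


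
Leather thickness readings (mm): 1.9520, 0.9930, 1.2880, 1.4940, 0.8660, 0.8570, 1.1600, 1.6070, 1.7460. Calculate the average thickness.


Formula: Average = sum / n
Substituting: Average = 11.9630 / 9
Result: 1.3292 mm


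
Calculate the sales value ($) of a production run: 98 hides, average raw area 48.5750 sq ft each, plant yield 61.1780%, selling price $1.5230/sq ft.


Raw_total = N * avg_area = 98 * 48.5750 = 4760.3500 sq ft
Finished = Raw_total * yield / 100 = 4760.3500 * 61.1780 / 100 = 2912.2869 sq ft
Value = Finished * price = 2912.2869 * 1.5230 = 4435.4130 $


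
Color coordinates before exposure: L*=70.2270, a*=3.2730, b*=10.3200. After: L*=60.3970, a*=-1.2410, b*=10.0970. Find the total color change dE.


dL = -9.8300, da = -4.5140, db = -0.2230
dE = sqrt((-9.8300)^2 + (-4.5140)^2 + (-0.2230)^2) = 10.8192


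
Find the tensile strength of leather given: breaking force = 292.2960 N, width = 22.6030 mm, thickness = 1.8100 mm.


Formula: TS = force / (width * thickness)
Substituting: TS = 292.2960 / (22.6030 * 1.8100)
Result: 7.1446 N/mm^2


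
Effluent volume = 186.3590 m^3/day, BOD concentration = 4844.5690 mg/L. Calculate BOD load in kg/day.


Formula: BOD_load = volume * conc / 1000
Substituting: BOD_load = 186.3590 * 4844.5690 / 1000
Result: 902.8290 kg/day


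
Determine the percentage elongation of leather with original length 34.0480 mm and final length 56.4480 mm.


Formula: Elongation = (Lf - L0) / L0 * 100
Substituting: Elongation = (56.4480 - 34.0480) / 34.0480 * 100
Result: 65.7895 %


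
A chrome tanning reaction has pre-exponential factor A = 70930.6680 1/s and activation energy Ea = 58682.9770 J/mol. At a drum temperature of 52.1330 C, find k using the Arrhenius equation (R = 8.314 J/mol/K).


T_K = T_C + 273.15 = 52.1330 + 273.15 = 325.2830 K
exponent = -Ea / (R * T_K) = -58682.9770 / (8.314 * 325.2830) = -21.6991
k = A * exp(exponent) = 70930.6680 * exp(-21.6991) = 2.6733e-05 1/s


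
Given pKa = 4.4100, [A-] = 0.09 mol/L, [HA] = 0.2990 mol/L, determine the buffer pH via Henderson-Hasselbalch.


ratio = [A-] / [HA] = 0.09 / 0.2990 = 0.3010
log10(ratio) = -0.5214
pH = pKa + log10(ratio) = 4.4100 - 0.5214 = 3.8886


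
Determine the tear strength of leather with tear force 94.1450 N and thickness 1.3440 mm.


Formula: Tear strength = force / thickness
Substituting: Tear strength = 94.1450 / 1.3440
Result: 70.0484 N/mm


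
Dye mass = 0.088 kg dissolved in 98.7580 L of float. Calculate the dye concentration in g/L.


Formula: Conc = dye_mass(kg) / volume(L) * 1000
Substituting: Conc = 0.088 / 98.7580 * 1000
Result: 0.8911 g/L


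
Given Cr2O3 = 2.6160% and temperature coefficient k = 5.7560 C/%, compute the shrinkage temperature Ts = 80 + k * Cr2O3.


Formula: Ts = 80 + k * Cr2O3
Substituting: Ts = 80 + 5.7560 * 2.6160
Result: 95.0577 C


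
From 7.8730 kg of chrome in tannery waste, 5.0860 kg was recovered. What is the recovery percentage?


Formula: Recovery = recovered / input * 100
Substituting: Recovery = 5.0860 / 7.8730 * 100
Result: 64.6005 %


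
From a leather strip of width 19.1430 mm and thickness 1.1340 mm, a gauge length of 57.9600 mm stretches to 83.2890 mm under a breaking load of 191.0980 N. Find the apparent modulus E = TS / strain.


TS = F / (w * t) = 191.0980 / (19.1430 * 1.1340) = 8.8030 N/mm^2
strain = (Lf - L0) / L0 = (83.2890 - 57.9600) / 57.9600 = 0.4370
E = TS / strain = 8.8030 / 0.4370 = 20.1439 N/mm^2


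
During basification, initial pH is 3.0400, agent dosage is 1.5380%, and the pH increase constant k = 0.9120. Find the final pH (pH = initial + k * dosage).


Formula: pH_final = pH_initial + k * base_pct
Substituting: pH_final = 3.0400 + 0.9120 * 1.5380
Result: 4.4427


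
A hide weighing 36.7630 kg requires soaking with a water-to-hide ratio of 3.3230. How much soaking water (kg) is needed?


Formula: Water = hide_weight * ratio
Substituting: Water = 36.7630 * 3.3230
Result: 122.1634 kg


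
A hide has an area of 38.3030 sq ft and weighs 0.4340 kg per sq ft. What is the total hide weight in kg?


Formula: Weight = area * weight_per_sqft
Substituting: Weight = 38.3030 * 0.4340
Result: 16.6235 kg


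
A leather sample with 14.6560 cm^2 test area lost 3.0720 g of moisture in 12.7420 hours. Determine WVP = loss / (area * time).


Formula: WVP = loss / (area * time)
Substituting: WVP = 3.0720 / (14.6560 * 12.7420)
Result: 0.0164501 g/(cm^2*hr)


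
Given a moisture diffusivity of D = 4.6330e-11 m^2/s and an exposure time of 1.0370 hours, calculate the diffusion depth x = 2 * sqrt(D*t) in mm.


t = 1.0370 hr * 3600 = 3733.2000 s
D * t = 4.6330e-11 * 3733.2000 = 1.7296e-07
x = 2 * sqrt(D*t) = 2 * sqrt(1.7296e-07) = 8.3177e-04 m = 0.8318 mm


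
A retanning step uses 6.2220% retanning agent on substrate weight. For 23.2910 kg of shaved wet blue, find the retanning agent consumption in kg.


Formula: Retan = substrate * pct / 100
Substituting: Retan = 23.2910 * 6.2220 / 100
Result: 1.4492 kg


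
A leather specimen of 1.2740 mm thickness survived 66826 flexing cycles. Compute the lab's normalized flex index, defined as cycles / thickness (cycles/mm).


Formula: Index = cycles / thickness
Substituting: Index = 66826 / 1.2740
Result: 52453.6892 cycles/mm


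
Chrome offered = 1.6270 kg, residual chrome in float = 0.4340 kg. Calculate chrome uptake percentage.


Formula: Uptake = (offered - residual) / offered * 100
Substituting: Uptake = (1.6270 - 0.4340) / 1.6270 * 100
Result: 73.3251 %


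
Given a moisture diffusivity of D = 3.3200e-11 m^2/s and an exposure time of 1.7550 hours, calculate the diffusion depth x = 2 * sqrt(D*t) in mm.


t = 1.7550 hr * 3600 = 6318.0000 s
D * t = 3.3200e-11 * 6318.0000 = 2.0976e-07
x = 2 * sqrt(D*t) = 2 * sqrt(2.0976e-07) = 9.1599e-04 m = 0.9160 mm


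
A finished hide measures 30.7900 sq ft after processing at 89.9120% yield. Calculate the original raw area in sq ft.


Formula: raw = finished * 100 / yield
Substituting: raw = 30.7900 * 100 / 89.9120
Result: 34.2446 sq ft


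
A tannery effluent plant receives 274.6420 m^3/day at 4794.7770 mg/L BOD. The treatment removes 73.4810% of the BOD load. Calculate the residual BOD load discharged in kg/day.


Load_in = volume * conc / 1000 = 274.6420 * 4794.7770 / 1000 = 1316.8471 kg/day
Removed = Load_in * eff / 100 = 1316.8471 * 73.4810 / 100 = 967.6325 kg/day
Load_out = Load_in - Removed = 1316.8471 - 967.6325 = 349.2147 kg/day


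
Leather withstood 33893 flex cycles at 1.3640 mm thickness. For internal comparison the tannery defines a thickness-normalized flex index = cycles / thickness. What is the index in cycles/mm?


Formula: Index = cycles / thickness
Substituting: Index = 33893 / 1.3640
Result: 24848.2405 cycles/mm


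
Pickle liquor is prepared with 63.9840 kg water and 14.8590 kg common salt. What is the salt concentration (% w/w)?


Formula: Conc = salt / (water + salt) * 100
Substituting: Conc = 14.8590 / (63.9840 + 14.8590) * 100
Result: 18.8463 %


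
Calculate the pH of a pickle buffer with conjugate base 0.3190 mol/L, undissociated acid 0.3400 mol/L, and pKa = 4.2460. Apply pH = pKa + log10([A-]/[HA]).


ratio = [A-] / [HA] = 0.3190 / 0.3400 = 0.9382
log10(ratio) = -0.0276882
pH = pKa + log10(ratio) = 4.2460 - 0.0276882 = 4.2183


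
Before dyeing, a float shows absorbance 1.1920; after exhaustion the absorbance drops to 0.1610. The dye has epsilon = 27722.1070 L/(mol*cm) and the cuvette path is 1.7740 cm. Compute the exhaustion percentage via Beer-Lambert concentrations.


c_initial = A_i / (epsilon * l) = 1.1920 / (27722.1070 * 1.7740) = 2.4238e-05 mol/L
c_final = A_f / (epsilon * l) = 0.1610 / (27722.1070 * 1.7740) = 3.2738e-06 mol/L
Exhaustion = (c_initial - c_final) / c_initial * 100 = (2.4238e-05 - 3.2738e-06) / 2.4238e-05 * 100 = 86.4933 %


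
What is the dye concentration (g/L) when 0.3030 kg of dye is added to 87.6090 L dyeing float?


Formula: Conc = dye_mass(kg) / volume(L) * 1000
Substituting: Conc = 0.3030 / 87.6090 * 1000
Result: 3.4585 g/L


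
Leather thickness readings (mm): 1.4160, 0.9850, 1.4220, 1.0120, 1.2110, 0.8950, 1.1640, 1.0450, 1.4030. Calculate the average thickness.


Formula: Average = sum / n
Substituting: Average = 10.5530 / 9
Result: 1.1726 mm


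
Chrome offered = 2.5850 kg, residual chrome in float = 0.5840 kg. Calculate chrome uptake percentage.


Formula: Uptake = (offered - residual) / offered * 100
Substituting: Uptake = (2.5850 - 0.5840) / 2.5850 * 100
Result: 77.4081 %


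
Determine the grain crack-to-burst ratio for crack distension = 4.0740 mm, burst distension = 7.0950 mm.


Formula: Ratio = crack / burst
Substituting: Ratio = 4.0740 / 7.0950
Result: 0.5742


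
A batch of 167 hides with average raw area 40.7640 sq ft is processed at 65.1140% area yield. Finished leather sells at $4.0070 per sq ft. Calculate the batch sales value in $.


Raw_total = N * avg_area = 167 * 40.7640 = 6807.5880 sq ft
Finished = Raw_total * yield / 100 = 6807.5880 * 65.1140 / 100 = 4432.6929 sq ft
Value = Finished * price = 4432.6929 * 4.0070 = 17761.8003 $


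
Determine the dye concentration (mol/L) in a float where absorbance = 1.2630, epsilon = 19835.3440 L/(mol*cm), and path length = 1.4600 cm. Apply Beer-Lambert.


Formula: c = A / (epsilon * l)
Substituting: c = 1.2630 / (19835.3440 * 1.4600)
Result: 4.3612e-05 mol/L


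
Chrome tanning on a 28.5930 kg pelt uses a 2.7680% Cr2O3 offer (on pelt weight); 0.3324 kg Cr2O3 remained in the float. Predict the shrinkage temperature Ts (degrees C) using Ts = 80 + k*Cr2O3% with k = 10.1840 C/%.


Offered = pelt * offer_pct / 100 = 28.5930 * 2.7680 / 100 = 0.7915 kg
Uptake = offered - residual = 0.7915 - 0.3324 = 0.4591 kg
Cr2O3% on pelt = uptake / pelt * 100 = 0.4591 / 28.5930 * 100 = 1.6055 %
Ts = 80 + k * Cr2O3% = 80 + 10.1840 * 1.6055 = 96.3502 C


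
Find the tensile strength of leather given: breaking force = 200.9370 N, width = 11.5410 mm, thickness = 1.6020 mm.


Formula: TS = force / (width * thickness)
Substituting: TS = 200.9370 / (11.5410 * 1.6020)
Result: 10.8681 N/mm^2


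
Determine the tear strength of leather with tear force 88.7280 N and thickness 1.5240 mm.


Formula: Tear strength = force / thickness
Substituting: Tear strength = 88.7280 / 1.5240
Result: 58.2205 N/mm


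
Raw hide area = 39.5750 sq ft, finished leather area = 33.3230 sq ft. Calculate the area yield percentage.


Formula: Yield = finished / raw * 100
Substituting: Yield = 33.3230 / 39.5750 * 100
Result: 84.2021 %


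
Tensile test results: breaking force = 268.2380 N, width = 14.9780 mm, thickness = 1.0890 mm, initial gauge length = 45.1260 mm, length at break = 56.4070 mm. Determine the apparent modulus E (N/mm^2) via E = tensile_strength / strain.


TS = F / (w * t) = 268.2380 / (14.9780 * 1.0890) = 16.4452 N/mm^2
strain = (Lf - L0) / L0 = (56.4070 - 45.1260) / 45.1260 = 0.2500
E = TS / strain = 16.4452 / 0.2500 = 65.7836 N/mm^2


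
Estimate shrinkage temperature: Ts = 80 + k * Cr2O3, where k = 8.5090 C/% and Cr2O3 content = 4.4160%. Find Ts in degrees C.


Formula: Ts = 80 + k * Cr2O3
Substituting: Ts = 80 + 8.5090 * 4.4160
Result: 117.5757 C


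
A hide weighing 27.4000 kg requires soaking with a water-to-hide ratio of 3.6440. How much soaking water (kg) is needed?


Formula: Water = hide_weight * ratio
Substituting: Water = 27.4000 * 3.6440
Result: 99.8456 kg


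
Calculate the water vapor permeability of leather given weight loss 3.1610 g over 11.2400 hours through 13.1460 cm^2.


Formula: WVP = loss / (area * time)
Substituting: WVP = 3.1610 / (13.1460 * 11.2400)
Result: 0.0213926 g/(cm^2*hr)


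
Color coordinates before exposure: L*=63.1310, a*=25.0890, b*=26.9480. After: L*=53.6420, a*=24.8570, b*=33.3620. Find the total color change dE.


dL = -9.4890, da = -0.2320, db = 6.4140
dE = sqrt((-9.4890)^2 + (-0.2320)^2 + 6.4140^2) = 11.4558


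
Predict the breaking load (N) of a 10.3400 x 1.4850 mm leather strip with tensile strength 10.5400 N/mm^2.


Formula: F = TS * w * t
Substituting: F = 10.5400 * 10.3400 * 1.4850
Result: 161.8406 N


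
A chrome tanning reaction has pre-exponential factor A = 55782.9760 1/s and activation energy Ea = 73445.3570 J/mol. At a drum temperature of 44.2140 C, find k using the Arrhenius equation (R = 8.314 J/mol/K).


T_K = T_C + 273.15 = 44.2140 + 273.15 = 317.3640 K
exponent = -Ea / (R * T_K) = -73445.3570 / (8.314 * 317.3640) = -27.8353
k = A * exp(exponent) = 55782.9760 * exp(-27.8353) = 4.5474e-08 1/s


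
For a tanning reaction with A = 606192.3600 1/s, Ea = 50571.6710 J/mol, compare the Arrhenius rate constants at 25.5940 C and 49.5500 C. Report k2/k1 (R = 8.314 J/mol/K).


T1 = 25.5940 + 273.15 = 298.7440 K; T2 = 49.5500 + 273.15 = 322.7000 K
k1 = A * exp(-Ea/(R*T1)) = 606192.3600 * exp(-50571.6710/(8.314*298.7440)) = 8.7089e-04 1/s
k2 = A * exp(-Ea/(R*T2)) = 606192.3600 * exp(-50571.6710/(8.314*322.7000)) = 0.00394826 1/s
k2/k1 = 0.00394826 / 8.7089e-04 = 4.5336


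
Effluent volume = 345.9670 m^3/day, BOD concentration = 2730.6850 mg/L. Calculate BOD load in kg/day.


Formula: BOD_load = volume * conc / 1000
Substituting: BOD_load = 345.9670 * 2730.6850 / 1000
Result: 944.7269 kg/day


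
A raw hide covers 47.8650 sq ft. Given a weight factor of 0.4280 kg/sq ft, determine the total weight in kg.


Formula: Weight = area * weight_per_sqft
Substituting: Weight = 47.8650 * 0.4280
Result: 20.4862 kg


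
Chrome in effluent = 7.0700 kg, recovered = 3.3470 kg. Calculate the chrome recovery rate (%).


Formula: Recovery = recovered / input * 100
Substituting: Recovery = 3.3470 / 7.0700 * 100
Result: 47.3409 %


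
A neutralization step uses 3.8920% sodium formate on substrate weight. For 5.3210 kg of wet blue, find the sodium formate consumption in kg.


Formula: Neutralizer = substrate * pct / 100
Substituting: Neutralizer = 5.3210 * 3.8920 / 100
Result: 0.2071 kg


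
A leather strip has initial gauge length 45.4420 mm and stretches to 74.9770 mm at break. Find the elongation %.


Formula: Elongation = (Lf - L0) / L0 * 100
Substituting: Elongation = (74.9770 - 45.4420) / 45.4420 * 100
Result: 64.9949 %


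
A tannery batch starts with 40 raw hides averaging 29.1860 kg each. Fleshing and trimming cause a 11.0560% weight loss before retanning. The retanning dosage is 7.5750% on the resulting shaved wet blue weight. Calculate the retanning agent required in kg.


Total_raw = N * avg_wt = 40 * 29.1860 = 1167.4400 kg
Substrate = Total_raw * (1 - loss/100) = 1167.4400 * (1 - 11.0560/100) = 1038.3678 kg
Retan = Substrate * pct / 100 = 1038.3678 * 7.5750 / 100 = 78.6564 kg


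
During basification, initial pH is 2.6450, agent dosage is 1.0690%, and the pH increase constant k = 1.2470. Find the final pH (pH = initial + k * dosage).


Formula: pH_final = pH_initial + k * base_pct
Substituting: pH_final = 2.6450 + 1.2470 * 1.0690
Result: 3.9780


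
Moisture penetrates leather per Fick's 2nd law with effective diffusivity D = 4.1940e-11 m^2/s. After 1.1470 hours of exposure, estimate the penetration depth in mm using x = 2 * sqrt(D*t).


t = 1.1470 hr * 3600 = 4129.2000 s
D * t = 4.1940e-11 * 4129.2000 = 1.7318e-07
x = 2 * sqrt(D*t) = 2 * sqrt(1.7318e-07) = 8.3229e-04 m = 0.8323 mm


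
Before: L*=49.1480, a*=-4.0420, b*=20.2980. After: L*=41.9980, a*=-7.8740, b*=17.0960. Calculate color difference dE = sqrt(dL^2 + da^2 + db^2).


dL = -7.1500, da = -3.8320, db = -3.2020
dE = sqrt((-7.1500)^2 + (-3.8320)^2 + (-3.2020)^2) = 8.7212


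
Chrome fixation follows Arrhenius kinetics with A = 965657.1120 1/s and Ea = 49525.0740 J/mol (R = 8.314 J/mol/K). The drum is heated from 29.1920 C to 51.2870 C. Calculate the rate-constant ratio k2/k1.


T1 = 29.1920 + 273.15 = 302.3420 K; T2 = 51.2870 + 273.15 = 324.4370 K
k1 = A * exp(-Ea/(R*T1)) = 965657.1120 * exp(-49525.0740/(8.314*302.3420)) = 0.00268058 1/s
k2 = A * exp(-Ea/(R*T2)) = 965657.1120 * exp(-49525.0740/(8.314*324.4370)) = 0.0102555 1/s
k2/k1 = 0.0102555 / 0.00268058 = 3.8258


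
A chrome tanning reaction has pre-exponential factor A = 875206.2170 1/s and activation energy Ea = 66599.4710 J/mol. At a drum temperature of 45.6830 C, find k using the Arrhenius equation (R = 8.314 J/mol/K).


T_K = T_C + 273.15 = 45.6830 + 273.15 = 318.8330 K
exponent = -Ea / (R * T_K) = -66599.4710 / (8.314 * 318.8330) = -25.1245
k = A * exp(exponent) = 875206.2170 * exp(-25.1245) = 1.0732e-05 1/s


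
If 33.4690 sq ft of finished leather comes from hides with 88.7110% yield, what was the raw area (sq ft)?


Formula: raw = finished * 100 / yield
Substituting: raw = 33.4690 * 100 / 88.7110
Result: 37.7281 sq ft


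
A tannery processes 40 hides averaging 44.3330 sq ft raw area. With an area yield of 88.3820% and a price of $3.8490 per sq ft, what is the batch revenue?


Raw_total = N * avg_area = 40 * 44.3330 = 1773.3200 sq ft
Finished = Raw_total * yield / 100 = 1773.3200 * 88.3820 / 100 = 1567.2957 sq ft
Value = Finished * price = 1567.2957 * 3.8490 = 6032.5211 $


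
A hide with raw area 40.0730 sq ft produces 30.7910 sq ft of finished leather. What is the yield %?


Formula: Yield = finished / raw * 100
Substituting: Yield = 30.7910 / 40.0730 * 100
Result: 76.8373 %


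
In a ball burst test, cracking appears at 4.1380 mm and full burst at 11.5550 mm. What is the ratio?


Formula: Ratio = crack / burst
Substituting: Ratio = 4.1380 / 11.5550
Result: 0.3581


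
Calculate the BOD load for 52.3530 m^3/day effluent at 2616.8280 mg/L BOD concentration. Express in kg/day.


Formula: BOD_load = volume * conc / 1000
Substituting: BOD_load = 52.3530 * 2616.8280 / 1000
Result: 136.9988 kg/day


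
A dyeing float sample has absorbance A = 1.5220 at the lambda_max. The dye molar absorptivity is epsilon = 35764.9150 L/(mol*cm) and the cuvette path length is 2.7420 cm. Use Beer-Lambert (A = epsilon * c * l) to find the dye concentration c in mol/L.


Formula: c = A / (epsilon * l)
Substituting: c = 1.5220 / (35764.9150 * 2.7420)
Result: 1.5520e-05 mol/L


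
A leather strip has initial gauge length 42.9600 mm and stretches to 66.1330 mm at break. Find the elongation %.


Formula: Elongation = (Lf - L0) / L0 * 100
Substituting: Elongation = (66.1330 - 42.9600) / 42.9600 * 100
Result: 53.9409 %


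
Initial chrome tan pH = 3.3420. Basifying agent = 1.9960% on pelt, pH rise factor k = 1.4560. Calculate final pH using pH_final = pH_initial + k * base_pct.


Formula: pH_final = pH_initial + k * base_pct
Substituting: pH_final = 3.3420 + 1.4560 * 1.9960
Result: 6.2482


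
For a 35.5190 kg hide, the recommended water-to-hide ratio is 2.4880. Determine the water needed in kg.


Formula: Water = hide_weight * ratio
Substituting: Water = 35.5190 * 2.4880
Result: 88.3713 kg


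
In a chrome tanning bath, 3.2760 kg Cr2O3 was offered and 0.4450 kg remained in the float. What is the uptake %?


Formula: Uptake = (offered - residual) / offered * 100
Substituting: Uptake = (3.2760 - 0.4450) / 3.2760 * 100
Result: 86.4164 %


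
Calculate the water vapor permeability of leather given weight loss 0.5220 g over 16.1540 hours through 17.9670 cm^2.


Formula: WVP = loss / (area * time)
Substituting: WVP = 0.5220 / (17.9670 * 16.1540)
Result: 0.00179852 g/(cm^2*hr)


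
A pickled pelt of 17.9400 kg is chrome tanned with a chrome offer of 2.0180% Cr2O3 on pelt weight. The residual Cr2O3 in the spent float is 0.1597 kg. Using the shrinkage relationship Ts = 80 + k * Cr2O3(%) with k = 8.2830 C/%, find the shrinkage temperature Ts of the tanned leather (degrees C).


Offered = pelt * offer_pct / 100 = 17.9400 * 2.0180 / 100 = 0.3620 kg
Uptake = offered - residual = 0.3620 - 0.1597 = 0.2023 kg
Cr2O3% on pelt = uptake / pelt * 100 = 0.2023 / 17.9400 * 100 = 1.1278 %
Ts = 80 + k * Cr2O3% = 80 + 8.2830 * 1.1278 = 89.3417 C


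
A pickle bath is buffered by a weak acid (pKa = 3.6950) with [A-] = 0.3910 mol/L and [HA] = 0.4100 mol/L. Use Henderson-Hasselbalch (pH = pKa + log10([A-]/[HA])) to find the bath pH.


ratio = [A-] / [HA] = 0.3910 / 0.4100 = 0.9537
log10(ratio) = -0.0206071
pH = pKa + log10(ratio) = 3.6950 - 0.0206071 = 3.6744


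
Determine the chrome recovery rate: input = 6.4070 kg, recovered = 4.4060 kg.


Formula: Recovery = recovered / input * 100
Substituting: Recovery = 4.4060 / 6.4070 * 100
Result: 68.7685 %


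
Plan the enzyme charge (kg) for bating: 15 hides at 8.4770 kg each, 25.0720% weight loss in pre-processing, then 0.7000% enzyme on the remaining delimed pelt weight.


Total_raw = N * avg_wt = 15 * 8.4770 = 127.1550 kg
Substrate = Total_raw * (1 - loss/100) = 127.1550 * (1 - 25.0720/100) = 95.2747 kg
Enzyme = Substrate * pct / 100 = 95.2747 * 0.7000 / 100 = 0.6669 kg


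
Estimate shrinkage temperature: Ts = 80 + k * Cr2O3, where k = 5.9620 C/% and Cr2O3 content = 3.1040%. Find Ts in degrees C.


Formula: Ts = 80 + k * Cr2O3
Substituting: Ts = 80 + 5.9620 * 3.1040
Result: 98.5060 C


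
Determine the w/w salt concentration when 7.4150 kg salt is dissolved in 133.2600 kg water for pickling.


Formula: Conc = salt / (water + salt) * 100
Substituting: Conc = 7.4150 / (133.2600 + 7.4150) * 100
Result: 5.2710 %


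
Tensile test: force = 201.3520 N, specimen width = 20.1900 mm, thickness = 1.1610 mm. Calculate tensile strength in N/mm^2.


Formula: TS = force / (width * thickness)
Substituting: TS = 201.3520 / (20.1900 * 1.1610)
Result: 8.5899 N/mm^2


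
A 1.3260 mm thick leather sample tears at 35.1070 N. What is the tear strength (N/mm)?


Formula: Tear strength = force / thickness
Substituting: Tear strength = 35.1070 / 1.3260
Result: 26.4759 N/mm


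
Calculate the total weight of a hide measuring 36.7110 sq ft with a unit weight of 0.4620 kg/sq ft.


Formula: Weight = area * weight_per_sqft
Substituting: Weight = 36.7110 * 0.4620
Result: 16.9605 kg


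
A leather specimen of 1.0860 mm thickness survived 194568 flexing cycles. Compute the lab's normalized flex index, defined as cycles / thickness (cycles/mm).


Formula: Index = cycles / thickness
Substituting: Index = 194568 / 1.0860
Result: 179160.2210 cycles/mm


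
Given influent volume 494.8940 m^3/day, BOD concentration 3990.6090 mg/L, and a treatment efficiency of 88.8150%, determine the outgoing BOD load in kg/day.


Load_in = volume * conc / 1000 = 494.8940 * 3990.6090 / 1000 = 1974.9285 kg/day
Removed = Load_in * eff / 100 = 1974.9285 * 88.8150 / 100 = 1754.0327 kg/day
Load_out = Load_in - Removed = 1974.9285 - 1754.0327 = 220.8957 kg/day


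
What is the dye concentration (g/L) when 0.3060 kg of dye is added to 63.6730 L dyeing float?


Formula: Conc = dye_mass(kg) / volume(L) * 1000
Substituting: Conc = 0.3060 / 63.6730 * 1000
Result: 4.8058 g/L


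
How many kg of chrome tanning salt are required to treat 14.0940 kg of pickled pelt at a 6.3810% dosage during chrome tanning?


Formula: Chrome = substrate * pct / 100
Substituting: Chrome = 14.0940 * 6.3810 / 100
Result: 0.8993 kg


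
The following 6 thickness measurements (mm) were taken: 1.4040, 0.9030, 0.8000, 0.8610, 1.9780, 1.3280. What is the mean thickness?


Formula: Average = sum / n
Substituting: Average = 7.2740 / 6
Result: 1.2123 mm


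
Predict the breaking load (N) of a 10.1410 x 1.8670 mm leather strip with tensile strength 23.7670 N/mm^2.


Formula: F = TS * w * t
Substituting: F = 23.7670 * 10.1410 * 1.8670
Result: 449.9865 N


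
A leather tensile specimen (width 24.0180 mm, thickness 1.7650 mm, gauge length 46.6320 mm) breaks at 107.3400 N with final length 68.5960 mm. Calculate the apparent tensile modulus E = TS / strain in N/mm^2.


TS = F / (w * t) = 107.3400 / (24.0180 * 1.7650) = 2.5321 N/mm^2
strain = (Lf - L0) / L0 = (68.5960 - 46.6320) / 46.6320 = 0.4710
E = TS / strain = 2.5321 / 0.4710 = 5.3759 N/mm^2


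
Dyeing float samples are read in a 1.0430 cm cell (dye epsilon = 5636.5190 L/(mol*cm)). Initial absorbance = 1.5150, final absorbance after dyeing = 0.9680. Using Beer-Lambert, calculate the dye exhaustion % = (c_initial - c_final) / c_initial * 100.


c_initial = A_i / (epsilon * l) = 1.5150 / (5636.5190 * 1.0430) = 2.5770e-04 mol/L
c_final = A_f / (epsilon * l) = 0.9680 / (5636.5190 * 1.0430) = 1.6466e-04 mol/L
Exhaustion = (c_initial - c_final) / c_initial * 100 = (2.5770e-04 - 1.6466e-04) / 2.5770e-04 * 100 = 36.1056 %


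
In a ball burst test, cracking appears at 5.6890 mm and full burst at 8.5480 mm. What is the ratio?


Formula: Ratio = crack / burst
Substituting: Ratio = 5.6890 / 8.5480
Result: 0.6655


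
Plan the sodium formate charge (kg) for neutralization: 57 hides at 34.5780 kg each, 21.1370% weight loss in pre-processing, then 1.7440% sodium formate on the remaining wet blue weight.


Total_raw = N * avg_wt = 57 * 34.5780 = 1970.9460 kg
Substrate = Total_raw * (1 - loss/100) = 1970.9460 * (1 - 21.1370/100) = 1554.3471 kg
Neutralizer = Substrate * pct / 100 = 1554.3471 * 1.7440 / 100 = 27.1078 kg


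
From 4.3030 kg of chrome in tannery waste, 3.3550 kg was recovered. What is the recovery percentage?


Formula: Recovery = recovered / input * 100
Substituting: Recovery = 3.3550 / 4.3030 * 100
Result: 77.9689 %


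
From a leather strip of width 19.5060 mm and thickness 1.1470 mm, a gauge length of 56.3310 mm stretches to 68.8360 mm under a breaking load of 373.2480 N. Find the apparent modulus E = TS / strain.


TS = F / (w * t) = 373.2480 / (19.5060 * 1.1470) = 16.6827 N/mm^2
strain = (Lf - L0) / L0 = (68.8360 - 56.3310) / 56.3310 = 0.2220
E = TS / strain = 16.6827 / 0.2220 = 75.1501 N/mm^2


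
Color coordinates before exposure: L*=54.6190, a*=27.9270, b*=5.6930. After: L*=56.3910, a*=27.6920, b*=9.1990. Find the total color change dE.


dL = 1.7720, da = -0.2350, db = 3.5060
dE = sqrt(1.7720^2 + (-0.2350)^2 + 3.5060^2) = 3.9354


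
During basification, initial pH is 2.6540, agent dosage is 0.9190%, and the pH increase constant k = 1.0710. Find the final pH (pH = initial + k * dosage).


Formula: pH_final = pH_initial + k * base_pct
Substituting: pH_final = 2.6540 + 1.0710 * 0.9190
Result: 3.6382


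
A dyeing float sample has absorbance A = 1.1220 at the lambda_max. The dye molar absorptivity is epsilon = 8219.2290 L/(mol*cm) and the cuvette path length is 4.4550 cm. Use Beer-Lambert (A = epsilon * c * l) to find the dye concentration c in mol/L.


Formula: c = A / (epsilon * l)
Substituting: c = 1.1220 / (8219.2290 * 4.4550)
Result: 3.0642e-05 mol/L


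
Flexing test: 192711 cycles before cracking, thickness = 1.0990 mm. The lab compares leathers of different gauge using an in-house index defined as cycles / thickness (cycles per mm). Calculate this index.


Formula: Index = cycles / thickness
Substituting: Index = 192711 / 1.0990
Result: 175351.2284 cycles/mm


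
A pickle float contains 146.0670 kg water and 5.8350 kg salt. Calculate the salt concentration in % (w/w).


Formula: Conc = salt / (water + salt) * 100
Substituting: Conc = 5.8350 / (146.0670 + 5.8350) * 100
Result: 3.8413 %


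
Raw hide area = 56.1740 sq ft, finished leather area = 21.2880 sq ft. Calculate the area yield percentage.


Formula: Yield = finished / raw * 100
Substituting: Yield = 21.2880 / 56.1740 * 100
Result: 37.8965 %


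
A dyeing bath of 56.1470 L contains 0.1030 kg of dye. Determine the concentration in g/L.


Formula: Conc = dye_mass(kg) / volume(L) * 1000
Substituting: Conc = 0.1030 / 56.1470 * 1000
Result: 1.8345 g/L


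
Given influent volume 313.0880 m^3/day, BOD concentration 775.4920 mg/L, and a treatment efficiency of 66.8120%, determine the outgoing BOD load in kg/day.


Load_in = volume * conc / 1000 = 313.0880 * 775.4920 / 1000 = 242.7972 kg/day
Removed = Load_in * eff / 100 = 242.7972 * 66.8120 / 100 = 162.2177 kg/day
Load_out = Load_in - Removed = 242.7972 - 162.2177 = 80.5795 kg/day


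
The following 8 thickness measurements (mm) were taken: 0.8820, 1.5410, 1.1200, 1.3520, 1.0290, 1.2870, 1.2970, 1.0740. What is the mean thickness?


Formula: Average = sum / n
Substituting: Average = 9.5820 / 8
Result: 1.1978 mm


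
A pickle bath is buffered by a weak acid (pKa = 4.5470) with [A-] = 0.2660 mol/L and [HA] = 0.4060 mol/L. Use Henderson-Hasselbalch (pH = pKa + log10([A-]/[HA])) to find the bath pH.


ratio = [A-] / [HA] = 0.2660 / 0.4060 = 0.6552
log10(ratio) = -0.1836
pH = pKa + log10(ratio) = 4.5470 - 0.1836 = 4.3634


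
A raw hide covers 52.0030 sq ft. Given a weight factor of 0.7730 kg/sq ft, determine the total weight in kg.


Formula: Weight = area * weight_per_sqft
Substituting: Weight = 52.0030 * 0.7730
Result: 40.1983 kg


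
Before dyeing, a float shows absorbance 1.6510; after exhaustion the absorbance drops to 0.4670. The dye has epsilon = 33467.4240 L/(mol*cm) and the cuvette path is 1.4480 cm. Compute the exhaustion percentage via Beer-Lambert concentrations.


c_initial = A_i / (epsilon * l) = 1.6510 / (33467.4240 * 1.4480) = 3.4069e-05 mol/L
c_final = A_f / (epsilon * l) = 0.4670 / (33467.4240 * 1.4480) = 9.6366e-06 mol/L
Exhaustion = (c_initial - c_final) / c_initial * 100 = (3.4069e-05 - 9.6366e-06) / 3.4069e-05 * 100 = 71.7141 %


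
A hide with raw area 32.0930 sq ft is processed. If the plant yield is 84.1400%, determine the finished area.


Formula: finished = raw * yield / 100
Substituting: finished = 32.0930 * 84.1400 / 100
Result: 27.0031 sq ft


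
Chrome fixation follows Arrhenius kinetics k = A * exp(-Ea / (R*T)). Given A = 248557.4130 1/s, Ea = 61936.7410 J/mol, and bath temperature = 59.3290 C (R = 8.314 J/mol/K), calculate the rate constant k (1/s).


T_K = T_C + 273.15 = 59.3290 + 273.15 = 332.4790 K
exponent = -Ea / (R * T_K) = -61936.7410 / (8.314 * 332.4790) = -22.4065
k = A * exp(exponent) = 248557.4130 * exp(-22.4065) = 4.6175e-05 1/s


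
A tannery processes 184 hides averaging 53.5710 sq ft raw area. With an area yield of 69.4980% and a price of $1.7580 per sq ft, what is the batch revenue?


Raw_total = N * avg_area = 184 * 53.5710 = 9857.0640 sq ft
Finished = Raw_total * yield / 100 = 9857.0640 * 69.4980 / 100 = 6850.4623 sq ft
Value = Finished * price = 6850.4623 * 1.7580 = 12043.1128 $


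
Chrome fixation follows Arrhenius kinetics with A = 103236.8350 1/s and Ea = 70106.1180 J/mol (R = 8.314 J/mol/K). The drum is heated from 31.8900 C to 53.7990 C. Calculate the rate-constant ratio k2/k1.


T1 = 31.8900 + 273.15 = 305.0400 K; T2 = 53.7990 + 273.15 = 326.9490 K
k1 = A * exp(-Ea/(R*T1)) = 103236.8350 * exp(-70106.1180/(8.314*305.0400)) = 1.0198e-07 1/s
k2 = A * exp(-Ea/(R*T2)) = 103236.8350 * exp(-70106.1180/(8.314*326.9490)) = 6.5014e-07 1/s
k2/k1 = 6.5014e-07 / 1.0198e-07 = 6.3750


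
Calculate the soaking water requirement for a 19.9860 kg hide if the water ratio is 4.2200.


Formula: Water = hide_weight * ratio
Substituting: Water = 19.9860 * 4.2200
Result: 84.3409 kg


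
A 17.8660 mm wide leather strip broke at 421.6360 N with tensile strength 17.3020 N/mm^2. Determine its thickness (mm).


Formula: t = F / (TS * w)
Substituting: t = 421.6360 / (17.3020 * 17.8660)
Result: 1.3640 mm


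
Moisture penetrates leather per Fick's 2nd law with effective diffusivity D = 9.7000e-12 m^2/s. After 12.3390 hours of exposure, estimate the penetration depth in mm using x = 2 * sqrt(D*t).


t = 12.3390 hr * 3600 = 44420.4000 s
D * t = 9.7000e-12 * 44420.4000 = 4.3088e-07
x = 2 * sqrt(D*t) = 2 * sqrt(4.3088e-07) = 0.00131283 m = 1.3128 mm


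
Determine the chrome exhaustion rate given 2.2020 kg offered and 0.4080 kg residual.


Formula: Uptake = (offered - residual) / offered * 100
Substituting: Uptake = (2.2020 - 0.4080) / 2.2020 * 100
Result: 81.4714 %


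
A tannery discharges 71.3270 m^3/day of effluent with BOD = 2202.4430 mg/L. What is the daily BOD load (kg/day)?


Formula: BOD_load = volume * conc / 1000
Substituting: BOD_load = 71.3270 * 2202.4430 / 1000
Result: 157.0937 kg/day


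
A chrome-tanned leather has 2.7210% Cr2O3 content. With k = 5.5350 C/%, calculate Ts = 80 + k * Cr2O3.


Formula: Ts = 80 + k * Cr2O3
Substituting: Ts = 80 + 5.5350 * 2.7210
Result: 95.0607 C


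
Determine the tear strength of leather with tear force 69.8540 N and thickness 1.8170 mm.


Formula: Tear strength = force / thickness
Substituting: Tear strength = 69.8540 / 1.8170
Result: 38.4447 N/mm


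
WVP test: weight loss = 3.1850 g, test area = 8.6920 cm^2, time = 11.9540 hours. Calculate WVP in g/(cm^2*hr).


Formula: WVP = loss / (area * time)
Substituting: WVP = 3.1850 / (8.6920 * 11.9540)
Result: 0.0306532 g/(cm^2*hr)


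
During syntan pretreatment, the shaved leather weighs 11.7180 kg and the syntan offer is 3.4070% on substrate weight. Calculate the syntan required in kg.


Formula: Syntan = substrate * pct / 100
Substituting: Syntan = 11.7180 * 3.4070 / 100
Result: 0.3992 kg


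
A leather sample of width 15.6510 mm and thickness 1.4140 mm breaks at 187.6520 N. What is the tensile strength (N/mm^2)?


Formula: TS = force / (width * thickness)
Substituting: TS = 187.6520 / (15.6510 * 1.4140)
Result: 8.4793 N/mm^2


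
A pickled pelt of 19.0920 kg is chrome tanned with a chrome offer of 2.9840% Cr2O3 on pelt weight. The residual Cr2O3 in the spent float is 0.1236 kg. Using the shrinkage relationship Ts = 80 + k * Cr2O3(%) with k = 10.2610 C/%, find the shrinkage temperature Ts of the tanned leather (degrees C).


Offered = pelt * offer_pct / 100 = 19.0920 * 2.9840 / 100 = 0.5697 kg
Uptake = offered - residual = 0.5697 - 0.1236 = 0.4461 kg
Cr2O3% on pelt = uptake / pelt * 100 = 0.4461 / 19.0920 * 100 = 2.3366 %
Ts = 80 + k * Cr2O3% = 80 + 10.2610 * 2.3366 = 103.9759 C


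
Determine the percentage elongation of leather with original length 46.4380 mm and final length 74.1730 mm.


Formula: Elongation = (Lf - L0) / L0 * 100
Substituting: Elongation = (74.1730 - 46.4380) / 46.4380 * 100
Result: 59.7248 %


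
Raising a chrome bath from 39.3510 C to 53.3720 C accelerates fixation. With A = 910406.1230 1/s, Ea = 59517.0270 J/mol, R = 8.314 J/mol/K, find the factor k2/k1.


T1 = 39.3510 + 273.15 = 312.5010 K; T2 = 53.3720 + 273.15 = 326.5220 K
k1 = A * exp(-Ea/(R*T1)) = 910406.1230 * exp(-59517.0270/(8.314*312.5010)) = 1.0247e-04 1/s
k2 = A * exp(-Ea/(R*T2)) = 910406.1230 * exp(-59517.0270/(8.314*326.5220)) = 2.7402e-04 1/s
k2/k1 = 2.7402e-04 / 1.0247e-04 = 2.6742


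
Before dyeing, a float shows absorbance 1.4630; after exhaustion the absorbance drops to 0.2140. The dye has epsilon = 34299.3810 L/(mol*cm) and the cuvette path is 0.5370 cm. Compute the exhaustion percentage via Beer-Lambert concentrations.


c_initial = A_i / (epsilon * l) = 1.4630 / (34299.3810 * 0.5370) = 7.9430e-05 mol/L
c_final = A_f / (epsilon * l) = 0.2140 / (34299.3810 * 0.5370) = 1.1619e-05 mol/L
Exhaustion = (c_initial - c_final) / c_initial * 100 = (7.9430e-05 - 1.1619e-05) / 7.9430e-05 * 100 = 85.3725 %


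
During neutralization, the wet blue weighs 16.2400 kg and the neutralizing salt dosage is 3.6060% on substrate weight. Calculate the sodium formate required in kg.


Formula: Neutralizer = substrate * pct / 100
Substituting: Neutralizer = 16.2400 * 3.6060 / 100
Result: 0.5856 kg


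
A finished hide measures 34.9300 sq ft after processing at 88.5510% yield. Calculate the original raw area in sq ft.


Formula: raw = finished * 100 / yield
Substituting: raw = 34.9300 * 100 / 88.5510
Result: 39.4462 sq ft


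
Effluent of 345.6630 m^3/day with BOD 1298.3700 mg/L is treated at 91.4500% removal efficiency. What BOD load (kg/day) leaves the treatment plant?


Load_in = volume * conc / 1000 = 345.6630 * 1298.3700 / 1000 = 448.7985 kg/day
Removed = Load_in * eff / 100 = 448.7985 * 91.4500 / 100 = 410.4262 kg/day
Load_out = Load_in - Removed = 448.7985 - 410.4262 = 38.3723 kg/day


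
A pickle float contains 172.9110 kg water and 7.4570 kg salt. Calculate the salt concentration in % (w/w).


Formula: Conc = salt / (water + salt) * 100
Substituting: Conc = 7.4570 / (172.9110 + 7.4570) * 100
Result: 4.1343 %
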